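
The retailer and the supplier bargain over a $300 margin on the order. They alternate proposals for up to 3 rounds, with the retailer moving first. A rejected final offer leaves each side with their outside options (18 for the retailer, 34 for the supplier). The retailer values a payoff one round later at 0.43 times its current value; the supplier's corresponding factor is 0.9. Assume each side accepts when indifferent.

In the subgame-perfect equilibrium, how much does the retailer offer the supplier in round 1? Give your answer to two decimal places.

167.06

Work backward from the last round.
Round 3 (the retailer proposes): the supplier gets 34 if talks fail, so the retailer offers 34 and keeps 266.
Round 2 (the supplier proposes): the retailer can get 266 next round, worth 0.43 × 266 = 114.38 now. The supplier offers 114.38 and keeps 300 − 114.38 = 185.62.
Round 1 (the retailer proposes): the supplier can get 185.62 next round, worth 0.9 × 185.62 = 167.058 now. The retailer offers 167.058 and keeps 300 − 167.058 = 132.942.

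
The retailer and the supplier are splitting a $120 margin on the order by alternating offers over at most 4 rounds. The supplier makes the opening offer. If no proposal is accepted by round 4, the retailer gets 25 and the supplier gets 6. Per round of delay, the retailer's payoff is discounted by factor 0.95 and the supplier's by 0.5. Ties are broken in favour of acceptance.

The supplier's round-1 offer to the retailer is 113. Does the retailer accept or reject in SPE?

Round 4 (the retailer proposes): the supplier gets 6 if talks fail, so the retailer offers 6 and keeps 114.
Round 3 (the supplier proposes): the retailer can get 114 next round, worth 0.95 × 114 = 108.3 now; the supplier offers that and keeps 11.7.
Round 2 (the retailer proposes): the supplier can get 11.7 next round, worth 0.5 × 11.7 = 5.85 now. The retailer offers 5.85 and keeps 120 − 5.85 = 114.15.
So by rejecting in round 1, the retailer gets 114.15 next round, worth 0.95 × 114.15 = 108.4425 now.
Offer 113 ≥ 108.4425, so the retailer accepts.

Accept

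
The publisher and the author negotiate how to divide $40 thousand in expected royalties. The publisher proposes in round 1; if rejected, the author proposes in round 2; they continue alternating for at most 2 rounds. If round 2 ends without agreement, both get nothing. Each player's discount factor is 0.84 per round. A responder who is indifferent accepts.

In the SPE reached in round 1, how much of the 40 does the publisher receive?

6.4

Round 2 (the author proposes): rejection yields 0 for the publisher; the author offers 0 and keeps 40.
Round 1 (the publisher proposes): the author can get 40 next round, worth 0.84 × 40 = 33.6 now, so the publisher offers 33.6, keeping 6.4.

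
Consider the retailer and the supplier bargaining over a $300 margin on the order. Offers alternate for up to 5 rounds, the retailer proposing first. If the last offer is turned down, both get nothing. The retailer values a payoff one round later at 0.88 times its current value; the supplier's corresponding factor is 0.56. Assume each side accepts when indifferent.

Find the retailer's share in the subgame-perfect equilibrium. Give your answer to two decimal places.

269.91

Round 5 (the retailer proposes): the supplier will accept anything ≥ 0, so the retailer offers 0 and keeps 300.
Round 4 (the supplier proposes): the retailer can get 300 next round, worth 0.88 × 300 = 264 now; the supplier offers that and keeps 36.
Round 3 (the retailer proposes): the supplier can get 36 next round, worth 0.56 × 36 = 20.16 now, so the retailer offers 20.16, keeping 279.84.
Round 2 (the supplier proposes): the retailer can get 279.84 next round, worth 0.88 × 279.84 = 246.2592 now; the supplier offers that and keeps 53.7408.
Round 1 (the retailer proposes): the supplier can get 53.7408 next round, worth 0.56 × 53.7408 = 30.094848 now, so the retailer offers 30.094848, keeping 269.905152.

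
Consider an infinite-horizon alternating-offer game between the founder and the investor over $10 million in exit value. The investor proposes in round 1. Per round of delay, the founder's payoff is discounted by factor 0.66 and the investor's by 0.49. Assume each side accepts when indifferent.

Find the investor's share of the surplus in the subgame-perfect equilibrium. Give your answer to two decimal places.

When the investor proposes, the founder accepts any offer worth at least 0.66 times what the founder would get by proposing next round; and vice versa.
This gives x = 10 − 0.66y and y = 10 − 0.49x, where x and y are each side's share when it proposes.
Hence (1 − 0.66·0.49)x = 10(1 − 0.66), i.e. 0.6766·x = 3.4.
x ≈ 5.0251; the founder's share is 10 − x ≈ 4.9749.

5.03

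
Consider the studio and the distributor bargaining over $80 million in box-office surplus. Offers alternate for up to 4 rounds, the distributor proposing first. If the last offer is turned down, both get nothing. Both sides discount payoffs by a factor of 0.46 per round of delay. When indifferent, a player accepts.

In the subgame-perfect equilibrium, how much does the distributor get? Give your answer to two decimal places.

Round 4 (the studio proposes): the distributor will accept anything ≥ 0, so the studio offers 0 and keeps 80.
Round 3 (the distributor proposes): the studio can get 80 next round, worth 0.46 × 80 = 36.8 now; the distributor offers that and keeps 43.2.
Round 2 (the studio proposes): the distributor can get 43.2 next round, worth 0.46 × 43.2 = 19.872 now, so the studio offers 19.872, keeping 60.128.
Round 1 (the distributor proposes): the studio can get 60.128 next round, worth 0.46 × 60.128 = 27.65888 now; the distributor offers that and keeps 52.34112.

52.34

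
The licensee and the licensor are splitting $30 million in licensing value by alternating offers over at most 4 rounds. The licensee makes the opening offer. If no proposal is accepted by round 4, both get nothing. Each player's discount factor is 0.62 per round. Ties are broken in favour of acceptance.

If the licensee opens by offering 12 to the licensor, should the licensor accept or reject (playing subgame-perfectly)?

Work out the licensor's continuation value if the offer is rejected.
Round 4 (the licensor proposes): the licensee will accept anything ≥ 0, so the licensor offers 0 and keeps 30.
Round 3 (the licensee proposes): the licensor can get 30 next round, worth 0.62 × 30 = 18.6 now. The licensee offers 18.6 and keeps 30 − 18.6 = 11.4.
Round 2 (the licensor proposes): the licensee can get 11.4 next round, worth 0.62 × 11.4 = 7.068 now; the licensor offers that and keeps 22.932.
So by rejecting in round 1, the licensor gets 22.932 next round, worth 0.62 × 22.932 = 14.21784 now.
Offer 12 < 14.21784, so the licensor rejects.

Reject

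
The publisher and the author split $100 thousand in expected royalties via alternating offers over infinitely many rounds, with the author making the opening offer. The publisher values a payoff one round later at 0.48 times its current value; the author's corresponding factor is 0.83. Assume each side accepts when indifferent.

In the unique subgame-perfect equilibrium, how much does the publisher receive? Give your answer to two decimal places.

Let x be the author's share when the author proposes and y be the publisher's share when the publisher proposes.
The publisher accepts iff offered ≥ 0.48·y, so x = 100 − 0.48y. Symmetrically y = 100 − 0.83x.
Substituting: x = 100 − 0.48(100 − 0.83x), giving x(1 − 0.83·0.48) = 100(1 − 0.48).
So x = 100 × 0.52 / 0.6016 ≈ 86.4362, and the publisher receives 100 − x ≈ 13.5638.

13.56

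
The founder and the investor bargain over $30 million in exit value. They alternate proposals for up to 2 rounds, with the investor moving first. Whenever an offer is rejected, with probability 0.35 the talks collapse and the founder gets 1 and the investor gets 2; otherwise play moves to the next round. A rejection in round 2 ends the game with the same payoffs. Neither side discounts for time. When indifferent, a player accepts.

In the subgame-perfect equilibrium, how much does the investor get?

11.45

Round 2 (the founder proposes): the investor gets 2 if talks fail, so the founder offers 2 and keeps 28.
Round 1 (the investor proposes): rejecting gives the founder an expected 0.65 × 28 + 0.35 × 1 = 18.55, so the investor offers 18.55, keeping 11.45.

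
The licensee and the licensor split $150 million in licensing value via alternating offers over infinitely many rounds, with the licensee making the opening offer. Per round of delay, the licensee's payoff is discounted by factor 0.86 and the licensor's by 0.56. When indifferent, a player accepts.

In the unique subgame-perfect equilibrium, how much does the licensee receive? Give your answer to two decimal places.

Let x be the licensee's share when the licensee proposes and y be the licensor's share when the licensor proposes.
The licensor accepts iff offered ≥ 0.56·y, so x = 150 − 0.56y. Symmetrically y = 150 − 0.86x.
Substituting: x = 150 − 0.56(150 − 0.86x), giving x(1 − 0.86·0.56) = 150(1 − 0.56).
So x = 150 × 0.44 / 0.5184 ≈ 127.3148, and the licensor receives 150 − x ≈ 22.6852.

127.31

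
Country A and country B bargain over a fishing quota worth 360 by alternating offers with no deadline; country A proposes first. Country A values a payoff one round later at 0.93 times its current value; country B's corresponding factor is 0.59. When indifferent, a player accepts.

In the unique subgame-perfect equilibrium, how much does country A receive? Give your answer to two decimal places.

When country A proposes, country B accepts any offer worth at least 0.59 times what country B would get by proposing next round; and vice versa.
This gives x = 360 − 0.59y and y = 360 − 0.93x, where x and y are each side's share when it proposes.
Hence (1 − 0.59·0.93)x = 360(1 − 0.59), i.e. 0.4513·x = 147.6.
x ≈ 327.0552; country B's share is 360 − x ≈ 32.9448.

327.06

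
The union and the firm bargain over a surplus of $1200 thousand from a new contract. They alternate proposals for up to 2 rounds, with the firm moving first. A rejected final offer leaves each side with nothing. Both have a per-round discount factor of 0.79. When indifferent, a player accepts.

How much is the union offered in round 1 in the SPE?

948

Work backward from the last round.
Round 2 (the union proposes): the firm will accept anything ≥ 0, so the union offers 0 and keeps 1200.
Round 1 (the firm proposes): the union can get 1200 next round, worth 0.79 × 1200 = 948 now; the firm offers that and keeps 252.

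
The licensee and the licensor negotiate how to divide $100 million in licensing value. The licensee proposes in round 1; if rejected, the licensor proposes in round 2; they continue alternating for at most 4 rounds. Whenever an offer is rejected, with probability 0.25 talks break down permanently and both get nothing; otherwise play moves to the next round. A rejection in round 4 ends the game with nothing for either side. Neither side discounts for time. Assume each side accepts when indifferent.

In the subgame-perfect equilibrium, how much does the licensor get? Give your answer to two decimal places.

By backward induction:
Round 4 (the licensor proposes): the licensee will accept anything ≥ 0, so the licensor offers 0 and keeps 100.
Round 3 (the licensee proposes): rejecting gives the licensor an expected 0.75 × 100 = 75; the licensee offers that and keeps 25.
Round 2 (the licensor proposes): rejecting gives the licensee an expected 0.75 × 25 = 18.75; the licensor offers that and keeps 81.25.
Round 1 (the licensee proposes): rejecting gives the licensor an expected 0.75 × 81.25 = 60.9375. The licensee offers 60.9375 and keeps 100 − 60.9375 = 39.0625.

60.94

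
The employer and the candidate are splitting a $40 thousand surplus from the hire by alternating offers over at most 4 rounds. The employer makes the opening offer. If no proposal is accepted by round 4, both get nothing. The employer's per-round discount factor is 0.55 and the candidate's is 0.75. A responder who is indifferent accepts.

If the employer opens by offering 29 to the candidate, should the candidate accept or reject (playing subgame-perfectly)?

Round 4 (the candidate proposes): the employer will accept anything ≥ 0, so the candidate offers 0 and keeps 40.
Round 3 (the employer proposes): the candidate can get 40 next round, worth 0.75 × 40 = 30 now; the employer offers that and keeps 10.
Round 2 (the candidate proposes): the employer can get 10 next round, worth 0.55 × 10 = 5.5 now. The candidate offers 5.5 and keeps 40 − 5.5 = 34.5.
So by rejecting in round 1, the candidate gets 34.5 next round, worth 0.75 × 34.5 = 25.875 now.
Offer 29 ≥ 25.875, so the candidate accepts.

Accept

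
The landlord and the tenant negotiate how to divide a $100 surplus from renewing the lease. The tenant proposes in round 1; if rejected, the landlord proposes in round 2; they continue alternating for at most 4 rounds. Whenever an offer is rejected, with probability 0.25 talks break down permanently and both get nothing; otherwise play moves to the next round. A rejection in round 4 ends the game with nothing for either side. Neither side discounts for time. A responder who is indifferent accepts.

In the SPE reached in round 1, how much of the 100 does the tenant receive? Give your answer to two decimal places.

39.06

By backward induction:
Round 4 (the landlord proposes): the tenant will accept anything ≥ 0, so the landlord offers 0 and keeps 100.
Round 3 (the tenant proposes): rejecting gives the landlord an expected 0.75 × 100 = 75; the tenant offers that and keeps 25.
Round 2 (the landlord proposes): rejecting gives the tenant an expected 0.75 × 25 = 18.75, so the landlord offers 18.75, keeping 81.25.
Round 1 (the tenant proposes): rejecting gives the landlord an expected 0.75 × 81.25 = 60.9375. The tenant offers 60.9375 and keeps 100 − 60.9375 = 39.0625.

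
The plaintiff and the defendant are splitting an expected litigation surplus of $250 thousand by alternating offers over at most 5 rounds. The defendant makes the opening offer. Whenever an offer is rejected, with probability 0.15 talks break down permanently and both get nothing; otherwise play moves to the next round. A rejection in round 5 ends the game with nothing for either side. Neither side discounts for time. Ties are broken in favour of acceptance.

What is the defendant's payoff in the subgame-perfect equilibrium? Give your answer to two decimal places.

By backward induction:
Round 5 (the defendant proposes): the plaintiff will accept anything ≥ 0, so the defendant offers 0 and keeps 250.
Round 4 (the plaintiff proposes): rejecting gives the defendant an expected 0.85 × 250 = 212.5; the plaintiff offers that and keeps 37.5.
Round 3 (the defendant proposes): rejecting gives the plaintiff an expected 0.85 × 37.5 = 31.875, so the defendant offers 31.875, keeping 218.125.
Round 2 (the plaintiff proposes): rejecting gives the defendant an expected 0.85 × 218.125 = 185.40625; the plaintiff offers that and keeps 64.59375.
Round 1 (the defendant proposes): rejecting gives the plaintiff an expected 0.85 × 64.59375 = 54.9046875. The defendant offers 54.9046875 and keeps 250 − 54.9046875 = 195.0953125.

195.10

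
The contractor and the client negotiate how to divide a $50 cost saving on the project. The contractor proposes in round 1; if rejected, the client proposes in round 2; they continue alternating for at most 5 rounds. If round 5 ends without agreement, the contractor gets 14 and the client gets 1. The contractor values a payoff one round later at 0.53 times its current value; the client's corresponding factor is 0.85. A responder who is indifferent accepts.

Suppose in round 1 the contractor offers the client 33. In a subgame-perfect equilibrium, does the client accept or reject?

Accept

Round 5 (the contractor proposes): the client gets 1 if talks fail, so the contractor offers 1 and keeps 49.
Round 4 (the client proposes): the contractor can get 49 next round, worth 0.53 × 49 = 25.97 now, so the client offers 25.97, keeping 24.03.
Round 3 (the contractor proposes): the client can get 24.03 next round, worth 0.85 × 24.03 = 20.4255 now. The contractor offers 20.4255 and keeps 50 − 20.4255 = 29.5745.
Round 2 (the client proposes): the contractor can get 29.5745 next round, worth 0.53 × 29.5745 = 15.674485 now; the client offers that and keeps 34.325515.
So by rejecting in round 1, the client gets 34.325515 next round, worth 0.85 × 34.325515 = 29.17668775 now.
Offer 33 ≥ 29.17668775, so the client accepts.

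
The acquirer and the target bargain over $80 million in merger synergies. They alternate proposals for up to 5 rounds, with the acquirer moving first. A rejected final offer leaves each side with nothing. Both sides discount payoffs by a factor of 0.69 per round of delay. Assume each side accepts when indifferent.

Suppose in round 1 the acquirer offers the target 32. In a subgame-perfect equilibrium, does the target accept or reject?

Accept

Round 5 (the acquirer proposes): rejection yields 0 for the target; the acquirer offers 0 and keeps 80.
Round 4 (the target proposes): the acquirer can get 80 next round, worth 0.69 × 80 = 55.2 now. The target offers 55.2 and keeps 80 − 55.2 = 24.8.
Round 3 (the acquirer proposes): the target can get 24.8 next round, worth 0.69 × 24.8 = 17.112 now; the acquirer offers that and keeps 62.888.
Round 2 (the target proposes): the acquirer can get 62.888 next round, worth 0.69 × 62.888 = 43.39272 now, so the target offers 43.39272, keeping 36.60728.
So by rejecting in round 1, the target gets 36.60728 next round, worth 0.69 × 36.60728 = 25.2590232 now.
Offer 32 ≥ 25.2590232, so the target accepts.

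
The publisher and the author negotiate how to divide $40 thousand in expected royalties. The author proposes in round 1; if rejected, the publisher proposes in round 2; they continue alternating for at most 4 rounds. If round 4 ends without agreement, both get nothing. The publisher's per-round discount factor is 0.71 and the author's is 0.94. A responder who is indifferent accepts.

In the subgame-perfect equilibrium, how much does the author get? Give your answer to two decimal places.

Round 4 (the publisher proposes): rejection yields 0 for the author; the publisher offers 0 and keeps 40.
Round 3 (the author proposes): the publisher can get 40 next round, worth 0.71 × 40 = 28.4 now; the author offers that and keeps 11.6.
Round 2 (the publisher proposes): the author can get 11.6 next round, worth 0.94 × 11.6 = 10.904 now, so the publisher offers 10.904, keeping 29.096.
Round 1 (the author proposes): the publisher can get 29.096 next round, worth 0.71 × 29.096 = 20.65816 now, so the author offers 20.65816, keeping 19.34184.

19.34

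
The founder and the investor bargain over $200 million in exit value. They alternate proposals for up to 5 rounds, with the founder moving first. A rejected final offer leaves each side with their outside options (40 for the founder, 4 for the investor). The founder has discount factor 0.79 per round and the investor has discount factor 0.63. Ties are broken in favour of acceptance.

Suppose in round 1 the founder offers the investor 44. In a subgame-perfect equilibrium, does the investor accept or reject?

Accept

Round 5 (the founder proposes): the investor gets 4 if talks fail, so the founder offers 4 and keeps 196.
Round 4 (the investor proposes): the founder can get 196 next round, worth 0.79 × 196 = 154.84 now. The investor offers 154.84 and keeps 200 − 154.84 = 45.16.
Round 3 (the founder proposes): the investor can get 45.16 next round, worth 0.63 × 45.16 = 28.4508 now, so the founder offers 28.4508, keeping 171.5492.
Round 2 (the investor proposes): the founder can get 171.5492 next round, worth 0.79 × 171.5492 = 135.523868 now, so the investor offers 135.523868, keeping 64.476132.
So by rejecting in round 1, the investor gets 64.476132 next round, worth 0.63 × 64.476132 = 40.61996316 now.
Offer 44 ≥ 40.61996316, so the investor accepts.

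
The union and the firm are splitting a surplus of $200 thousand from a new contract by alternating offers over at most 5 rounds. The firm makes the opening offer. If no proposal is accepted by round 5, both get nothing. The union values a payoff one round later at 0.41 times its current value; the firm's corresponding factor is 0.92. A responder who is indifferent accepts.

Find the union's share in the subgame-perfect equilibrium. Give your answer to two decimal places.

Round 5 (the firm proposes): rejection yields 0 for the union; the firm offers 0 and keeps 200.
Round 4 (the union proposes): the firm can get 200 next round, worth 0.92 × 200 = 184 now; the union offers that and keeps 16.
Round 3 (the firm proposes): the union can get 16 next round, worth 0.41 × 16 = 6.56 now, so the firm offers 6.56, keeping 193.44.
Round 2 (the union proposes): the firm can get 193.44 next round, worth 0.92 × 193.44 = 177.9648 now; the union offers that and keeps 22.0352.
Round 1 (the firm proposes): the union can get 22.0352 next round, worth 0.41 × 22.0352 = 9.034432 now, so the firm offers 9.034432, keeping 190.965568.

9.03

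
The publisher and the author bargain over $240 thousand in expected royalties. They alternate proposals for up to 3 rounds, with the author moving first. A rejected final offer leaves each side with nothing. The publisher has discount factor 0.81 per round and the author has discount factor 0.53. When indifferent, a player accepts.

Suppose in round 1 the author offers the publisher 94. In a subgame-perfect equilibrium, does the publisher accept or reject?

Round 3 (the author proposes): rejection yields 0 for the publisher; the author offers 0 and keeps 240.
Round 2 (the publisher proposes): the author can get 240 next round, worth 0.53 × 240 = 127.2 now; the publisher offers that and keeps 112.8.
So by rejecting in round 1, the publisher gets 112.8 next round, worth 0.81 × 112.8 = 91.368 now.
Offer 94 ≥ 91.368, so the publisher accepts.

Accept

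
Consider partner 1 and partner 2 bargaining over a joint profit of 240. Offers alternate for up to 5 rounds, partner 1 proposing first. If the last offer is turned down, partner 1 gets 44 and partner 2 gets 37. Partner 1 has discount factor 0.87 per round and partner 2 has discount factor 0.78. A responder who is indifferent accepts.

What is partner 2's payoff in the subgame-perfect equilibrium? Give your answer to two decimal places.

Round 5 (partner 1 proposes): partner 2 gets 37 if talks fail, so partner 1 offers 37 and keeps 203.
Round 4 (partner 2 proposes): partner 1 can get 203 next round, worth 0.87 × 203 = 176.61 now. Partner 2 offers 176.61 and keeps 240 − 176.61 = 63.39.
Round 3 (partner 1 proposes): partner 2 can get 63.39 next round, worth 0.78 × 63.39 = 49.4442 now. Partner 1 offers 49.4442 and keeps 240 − 49.4442 = 190.5558.
Round 2 (partner 2 proposes): partner 1 can get 190.5558 next round, worth 0.87 × 190.5558 = 165.783546 now, so partner 2 offers 165.783546, keeping 74.216454.
Round 1 (partner 1 proposes): partner 2 can get 74.216454 next round, worth 0.78 × 74.216454 = 57.88883412 now; partner 1 offers that and keeps 182.11116588.

57.89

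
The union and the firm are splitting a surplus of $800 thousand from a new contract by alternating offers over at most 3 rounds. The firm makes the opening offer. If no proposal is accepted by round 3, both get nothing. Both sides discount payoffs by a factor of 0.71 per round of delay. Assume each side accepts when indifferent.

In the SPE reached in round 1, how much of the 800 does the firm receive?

635.28

By backward induction:
Round 3 (the firm proposes): rejection yields 0 for the union; the firm offers 0 and keeps 800.
Round 2 (the union proposes): the firm can get 800 next round, worth 0.71 × 800 = 568 now. The union offers 568 and keeps 800 − 568 = 232.
Round 1 (the firm proposes): the union can get 232 next round, worth 0.71 × 232 = 164.72 now, so the firm offers 164.72, keeping 635.28.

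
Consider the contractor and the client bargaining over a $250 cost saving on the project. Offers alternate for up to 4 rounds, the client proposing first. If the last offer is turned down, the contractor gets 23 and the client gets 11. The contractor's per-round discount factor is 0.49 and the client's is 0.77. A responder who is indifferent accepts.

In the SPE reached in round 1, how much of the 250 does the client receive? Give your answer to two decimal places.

177.64

By backward induction:
Round 4 (the contractor proposes): the client gets 11 if talks fail, so the contractor offers 11 and keeps 239.
Round 3 (the client proposes): the contractor can get 239 next round, worth 0.49 × 239 = 117.11 now. The client offers 117.11 and keeps 250 − 117.11 = 132.89.
Round 2 (the contractor proposes): the client can get 132.89 next round, worth 0.77 × 132.89 = 102.3253 now, so the contractor offers 102.3253, keeping 147.6747.
Round 1 (the client proposes): the contractor can get 147.6747 next round, worth 0.49 × 147.6747 = 72.360603 now; the client offers that and keeps 177.639397.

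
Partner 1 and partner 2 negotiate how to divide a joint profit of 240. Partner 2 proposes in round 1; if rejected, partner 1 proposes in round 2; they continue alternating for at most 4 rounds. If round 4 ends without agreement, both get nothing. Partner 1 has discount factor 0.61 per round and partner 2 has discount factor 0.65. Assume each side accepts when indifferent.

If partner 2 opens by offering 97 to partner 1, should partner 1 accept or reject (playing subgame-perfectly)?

Reject

Work out partner 1's continuation value if the offer is rejected.
Round 4 (partner 1 proposes): partner 2 will accept anything ≥ 0, so partner 1 offers 0 and keeps 240.
Round 3 (partner 2 proposes): partner 1 can get 240 next round, worth 0.61 × 240 = 146.4 now, so partner 2 offers 146.4, keeping 93.6.
Round 2 (partner 1 proposes): partner 2 can get 93.6 next round, worth 0.65 × 93.6 = 60.84 now; partner 1 offers that and keeps 179.16.
So by rejecting in round 1, partner 1 gets 179.16 next round, worth 0.61 × 179.16 = 109.2876 now.
Offer 97 < 109.2876, so partner 1 rejects.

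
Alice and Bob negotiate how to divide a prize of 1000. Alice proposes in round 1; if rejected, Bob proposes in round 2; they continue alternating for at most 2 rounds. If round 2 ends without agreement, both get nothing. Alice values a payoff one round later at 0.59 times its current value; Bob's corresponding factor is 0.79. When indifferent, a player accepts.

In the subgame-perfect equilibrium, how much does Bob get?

790

Solve by backward induction from round 2.
Round 2 (Bob proposes): Alice will accept anything ≥ 0, so Bob offers 0 and keeps 1000.
Round 1 (Alice proposes): Bob can get 1000 next round, worth 0.79 × 1000 = 790 now. Alice offers 790 and keeps 1000 − 790 = 210.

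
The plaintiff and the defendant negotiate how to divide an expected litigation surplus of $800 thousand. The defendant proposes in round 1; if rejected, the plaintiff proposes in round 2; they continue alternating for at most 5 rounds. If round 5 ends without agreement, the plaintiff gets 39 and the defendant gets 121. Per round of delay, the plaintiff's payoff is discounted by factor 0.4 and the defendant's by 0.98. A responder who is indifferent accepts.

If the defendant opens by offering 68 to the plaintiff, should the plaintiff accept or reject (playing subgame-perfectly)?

Accept

Round 5 (the defendant proposes): the plaintiff gets 39 if talks fail, so the defendant offers 39 and keeps 761.
Round 4 (the plaintiff proposes): the defendant can get 761 next round, worth 0.98 × 761 = 745.78 now, so the plaintiff offers 745.78, keeping 54.22.
Round 3 (the defendant proposes): the plaintiff can get 54.22 next round, worth 0.4 × 54.22 = 21.688 now, so the defendant offers 21.688, keeping 778.312.
Round 2 (the plaintiff proposes): the defendant can get 778.312 next round, worth 0.98 × 778.312 = 762.74576 now. The plaintiff offers 762.74576 and keeps 800 − 762.74576 = 37.25424.
So by rejecting in round 1, the plaintiff gets 37.25424 next round, worth 0.4 × 37.25424 = 14.901696 now.
Offer 68 ≥ 14.901696, so the plaintiff accepts.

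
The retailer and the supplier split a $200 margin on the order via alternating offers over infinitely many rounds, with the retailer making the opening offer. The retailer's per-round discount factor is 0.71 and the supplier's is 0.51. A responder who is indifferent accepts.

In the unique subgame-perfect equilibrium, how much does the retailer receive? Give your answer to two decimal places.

Let x be the retailer's share when the retailer proposes and y be the supplier's share when the supplier proposes.
The supplier accepts iff offered ≥ 0.51·y, so x = 200 − 0.51y. Symmetrically y = 200 − 0.71x.
Substituting: x = 200 − 0.51(200 − 0.71x), giving x(1 − 0.71·0.51) = 200(1 − 0.51).
So x = 200 × 0.49 / 0.6379 ≈ 153.6291, and the supplier receives 200 − x ≈ 46.3709.

153.63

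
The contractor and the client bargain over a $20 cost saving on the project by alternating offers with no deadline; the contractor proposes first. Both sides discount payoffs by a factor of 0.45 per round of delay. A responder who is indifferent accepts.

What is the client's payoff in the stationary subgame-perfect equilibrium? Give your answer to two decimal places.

In a stationary SPE each proposer offers the other exactly their discounted continuation value.
If the contractor keeps x when proposing and the client keeps y when proposing, then x = 20 − 0.45y and y = 20 − 0.45x.
Solving: x = 20(1 − 0.45) / (1 − 0.45·0.45) = 11 / 0.7975 ≈ 13.7931.
The client gets 20 − 13.7931 ≈ 6.2069.

6.21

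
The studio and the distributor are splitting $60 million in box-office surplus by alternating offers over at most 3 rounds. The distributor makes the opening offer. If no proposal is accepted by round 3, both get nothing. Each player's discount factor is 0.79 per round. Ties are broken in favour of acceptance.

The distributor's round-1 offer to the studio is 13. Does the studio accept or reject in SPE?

Round 3 (the distributor proposes): the studio will accept anything ≥ 0, so the distributor offers 0 and keeps 60.
Round 2 (the studio proposes): the distributor can get 60 next round, worth 0.79 × 60 = 47.4 now, so the studio offers 47.4, keeping 12.6.
So by rejecting in round 1, the studio gets 12.6 next round, worth 0.79 × 12.6 = 9.954 now.
Offer 13 ≥ 9.954, so the studio accepts.

Accept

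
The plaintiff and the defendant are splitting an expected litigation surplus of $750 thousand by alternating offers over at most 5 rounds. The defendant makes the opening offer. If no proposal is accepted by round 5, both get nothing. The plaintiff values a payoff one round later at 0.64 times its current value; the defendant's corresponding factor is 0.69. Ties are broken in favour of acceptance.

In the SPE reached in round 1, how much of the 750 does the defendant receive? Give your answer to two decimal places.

535.49

Solve by backward induction from round 5.
Round 5 (the defendant proposes): the plaintiff will accept anything ≥ 0, so the defendant offers 0 and keeps 750.
Round 4 (the plaintiff proposes): the defendant can get 750 next round, worth 0.69 × 750 = 517.5 now. The plaintiff offers 517.5 and keeps 750 − 517.5 = 232.5.
Round 3 (the defendant proposes): the plaintiff can get 232.5 next round, worth 0.64 × 232.5 = 148.8 now; the defendant offers that and keeps 601.2.
Round 2 (the plaintiff proposes): the defendant can get 601.2 next round, worth 0.69 × 601.2 = 414.828 now; the plaintiff offers that and keeps 335.172.
Round 1 (the defendant proposes): the plaintiff can get 335.172 next round, worth 0.64 × 335.172 = 214.51008 now. The defendant offers 214.51008 and keeps 750 − 214.51008 = 535.48992.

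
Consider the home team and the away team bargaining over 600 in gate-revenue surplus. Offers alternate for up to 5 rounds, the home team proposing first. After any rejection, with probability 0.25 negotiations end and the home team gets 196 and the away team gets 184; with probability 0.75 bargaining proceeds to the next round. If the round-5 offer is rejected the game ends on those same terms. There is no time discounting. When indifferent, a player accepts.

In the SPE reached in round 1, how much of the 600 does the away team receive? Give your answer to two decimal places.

Round 5 (the home team proposes): the away team gets 184 if talks fail, so the home team offers 184 and keeps 416.
Round 4 (the away team proposes): rejecting gives the home team an expected 0.75 × 416 + 0.25 × 196 = 361, so the away team offers 361, keeping 239.
Round 3 (the home team proposes): rejecting gives the away team an expected 0.75 × 239 + 0.25 × 184 = 225.25. The home team offers 225.25 and keeps 600 − 225.25 = 374.75.
Round 2 (the away team proposes): rejecting gives the home team an expected 0.75 × 374.75 + 0.25 × 196 = 330.0625; the away team offers that and keeps 269.9375.
Round 1 (the home team proposes): rejecting gives the away team an expected 0.75 × 269.9375 + 0.25 × 184 = 248.453125; the home team offers that and keeps 351.546875.

248.45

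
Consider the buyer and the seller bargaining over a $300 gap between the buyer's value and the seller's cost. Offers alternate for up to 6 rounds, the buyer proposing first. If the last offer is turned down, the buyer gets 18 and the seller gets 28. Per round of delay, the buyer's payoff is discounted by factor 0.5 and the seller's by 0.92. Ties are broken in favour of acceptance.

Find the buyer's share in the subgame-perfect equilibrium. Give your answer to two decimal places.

43.62

Round 6 (the seller proposes): the buyer gets 18 if talks fail, so the seller offers 18 and keeps 282.
Round 5 (the buyer proposes): the seller can get 282 next round, worth 0.92 × 282 = 259.44 now. The buyer offers 259.44 and keeps 300 − 259.44 = 40.56.
Round 4 (the seller proposes): the buyer can get 40.56 next round, worth 0.5 × 40.56 = 20.28 now. The seller offers 20.28 and keeps 300 − 20.28 = 279.72.
Round 3 (the buyer proposes): the seller can get 279.72 next round, worth 0.92 × 279.72 = 257.3424 now; the buyer offers that and keeps 42.6576.
Round 2 (the seller proposes): the buyer can get 42.6576 next round, worth 0.5 × 42.6576 = 21.3288 now. The seller offers 21.3288 and keeps 300 − 21.3288 = 278.6712.
Round 1 (the buyer proposes): the seller can get 278.6712 next round, worth 0.92 × 278.6712 = 256.377504 now, so the buyer offers 256.377504, keeping 43.622496.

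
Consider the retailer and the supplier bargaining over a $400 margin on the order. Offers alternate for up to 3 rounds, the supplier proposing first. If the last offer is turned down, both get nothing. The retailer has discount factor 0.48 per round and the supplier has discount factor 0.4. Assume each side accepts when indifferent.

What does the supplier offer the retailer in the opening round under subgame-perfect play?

By backward induction:
Round 3 (the supplier proposes): the retailer will accept anything ≥ 0, so the supplier offers 0 and keeps 400.
Round 2 (the retailer proposes): the supplier can get 400 next round, worth 0.4 × 400 = 160 now; the retailer offers that and keeps 240.
Round 1 (the supplier proposes): the retailer can get 240 next round, worth 0.48 × 240 = 115.2 now; the supplier offers that and keeps 284.8.

115.2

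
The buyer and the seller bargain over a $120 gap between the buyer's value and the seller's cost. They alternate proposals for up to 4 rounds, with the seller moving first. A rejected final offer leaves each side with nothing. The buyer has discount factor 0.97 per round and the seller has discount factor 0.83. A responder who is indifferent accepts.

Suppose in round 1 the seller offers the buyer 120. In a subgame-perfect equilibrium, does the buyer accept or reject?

Accept

Round 4 (the buyer proposes): the seller will accept anything ≥ 0, so the buyer offers 0 and keeps 120.
Round 3 (the seller proposes): the buyer can get 120 next round, worth 0.97 × 120 = 116.4 now; the seller offers that and keeps 3.6.
Round 2 (the buyer proposes): the seller can get 3.6 next round, worth 0.83 × 3.6 = 2.988 now; the buyer offers that and keeps 117.012.
So by rejecting in round 1, the buyer gets 117.012 next round, worth 0.97 × 117.012 = 113.50164 now.
Offer 120 ≥ 113.50164, so the buyer accepts.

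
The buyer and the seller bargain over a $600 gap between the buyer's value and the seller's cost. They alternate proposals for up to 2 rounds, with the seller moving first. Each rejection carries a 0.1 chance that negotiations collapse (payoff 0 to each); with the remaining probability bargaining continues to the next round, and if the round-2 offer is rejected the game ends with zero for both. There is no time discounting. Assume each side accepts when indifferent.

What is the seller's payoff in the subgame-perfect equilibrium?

By backward induction:
Round 2 (the buyer proposes): rejection yields 0 for the seller; the buyer offers 0 and keeps 600.
Round 1 (the seller proposes): rejecting gives the buyer an expected 0.9 × 600 = 540; the seller offers that and keeps 60.

60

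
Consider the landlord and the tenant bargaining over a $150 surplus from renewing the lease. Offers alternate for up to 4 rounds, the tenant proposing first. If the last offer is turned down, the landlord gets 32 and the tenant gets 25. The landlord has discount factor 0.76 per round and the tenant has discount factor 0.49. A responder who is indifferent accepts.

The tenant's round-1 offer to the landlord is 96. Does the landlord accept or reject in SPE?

Round 4 (the landlord proposes): the tenant gets 25 if talks fail, so the landlord offers 25 and keeps 125.
Round 3 (the tenant proposes): the landlord can get 125 next round, worth 0.76 × 125 = 95 now; the tenant offers that and keeps 55.
Round 2 (the landlord proposes): the tenant can get 55 next round, worth 0.49 × 55 = 26.95 now; the landlord offers that and keeps 123.05.
So by rejecting in round 1, the landlord gets 123.05 next round, worth 0.76 × 123.05 = 93.518 now.
Offer 96 ≥ 93.518, so the landlord accepts.

Accept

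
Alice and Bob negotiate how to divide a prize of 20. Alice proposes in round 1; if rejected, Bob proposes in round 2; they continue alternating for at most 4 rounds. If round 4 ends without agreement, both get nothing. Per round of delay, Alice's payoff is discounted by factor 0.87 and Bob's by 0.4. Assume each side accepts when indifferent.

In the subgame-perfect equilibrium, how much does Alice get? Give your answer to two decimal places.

Round 4 (Bob proposes): rejection yields 0 for Alice; Bob offers 0 and keeps 20.
Round 3 (Alice proposes): Bob can get 20 next round, worth 0.4 × 20 = 8 now, so Alice offers 8, keeping 12.
Round 2 (Bob proposes): Alice can get 12 next round, worth 0.87 × 12 = 10.44 now, so Bob offers 10.44, keeping 9.56.
Round 1 (Alice proposes): Bob can get 9.56 next round, worth 0.4 × 9.56 = 3.824 now. Alice offers 3.824 and keeps 20 − 3.824 = 16.176.

16.18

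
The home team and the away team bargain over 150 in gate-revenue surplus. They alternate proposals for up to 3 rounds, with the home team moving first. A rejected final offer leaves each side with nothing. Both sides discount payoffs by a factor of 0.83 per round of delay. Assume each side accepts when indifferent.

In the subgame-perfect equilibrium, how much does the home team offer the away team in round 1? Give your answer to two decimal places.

21.17

Round 3 (the home team proposes): rejection yields 0 for the away team; the home team offers 0 and keeps 150.
Round 2 (the away team proposes): the home team can get 150 next round, worth 0.83 × 150 = 124.5 now, so the away team offers 124.5, keeping 25.5.
Round 1 (the home team proposes): the away team can get 25.5 next round, worth 0.83 × 25.5 = 21.165 now; the home team offers that and keeps 128.835.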